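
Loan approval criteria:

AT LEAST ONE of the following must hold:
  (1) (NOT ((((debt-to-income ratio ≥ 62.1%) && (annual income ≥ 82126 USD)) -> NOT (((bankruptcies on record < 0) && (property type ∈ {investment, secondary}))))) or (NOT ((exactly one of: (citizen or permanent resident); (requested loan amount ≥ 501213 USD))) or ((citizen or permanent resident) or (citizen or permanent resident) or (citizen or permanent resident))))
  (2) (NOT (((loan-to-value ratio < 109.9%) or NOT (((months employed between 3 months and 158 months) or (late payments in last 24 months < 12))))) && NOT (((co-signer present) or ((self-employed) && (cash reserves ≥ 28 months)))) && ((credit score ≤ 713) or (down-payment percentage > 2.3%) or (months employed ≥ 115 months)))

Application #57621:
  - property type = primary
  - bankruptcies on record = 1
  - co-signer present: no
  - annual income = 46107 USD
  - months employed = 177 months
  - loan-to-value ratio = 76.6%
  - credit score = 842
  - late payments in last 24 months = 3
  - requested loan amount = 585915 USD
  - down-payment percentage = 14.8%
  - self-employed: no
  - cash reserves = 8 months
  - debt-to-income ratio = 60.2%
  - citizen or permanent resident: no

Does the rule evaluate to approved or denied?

Denied

Atomic conditions:
  debt-to-income ratio ≥ 62.1%: 60.2 ≥ 62.1 is false
  annual income ≥ 82126 USD: 46107 ≥ 82126 is false
  bankruptcies on record < 0: 1 < 0 is false
  property type ∈ {investment, secondary}: primary is not in the set → false
  citizen or permanent resident: no → false
  requested loan amount ≥ 501213 USD: 585915 ≥ 501213 is true
  loan-to-value ratio < 109.9%: 76.6 < 109.9 is true
  months employed between 3 months and 158 months: 177 in [3, 158] is false
  late payments in last 24 months < 12: 3 < 12 is true
  co-signer present: no → false
  self-employed: no → false
  cash reserves ≥ 28 months: 8 ≥ 28 is false
  credit score ≤ 713: 842 ≤ 713 is false
  down-payment percentage > 2.3%: 14.8 > 2.3 is true
  months employed ≥ 115 months: 177 ≥ 115 is true
Combine:
[1.1.1.1] false AND false = false
[1.1.1.2.1] false AND false = false
[1.1.1.2] NOT false = true
[1.1.1] false → true (antecedent false ⇒ implication holds) = true
[1.1] NOT true = false
[1.2.1.1] exactly-one(false, true) = true
[1.2.1] NOT true = false
[1.2.2] false OR false OR false = false
[1.2] false OR false = false
[1] false OR false = false
[2.1.1.2.1] false OR true = true
[2.1.1.2] NOT true = false
[2.1.1] true OR false = true
[2.1] NOT true = false
[2.2.1.2] false AND false = false
[2.2.1] false OR false = false
[2.2] NOT false = true
[2.3] false OR true OR true = true
[2] false AND true AND true = false
[root] false OR false = false
Overall: false → denied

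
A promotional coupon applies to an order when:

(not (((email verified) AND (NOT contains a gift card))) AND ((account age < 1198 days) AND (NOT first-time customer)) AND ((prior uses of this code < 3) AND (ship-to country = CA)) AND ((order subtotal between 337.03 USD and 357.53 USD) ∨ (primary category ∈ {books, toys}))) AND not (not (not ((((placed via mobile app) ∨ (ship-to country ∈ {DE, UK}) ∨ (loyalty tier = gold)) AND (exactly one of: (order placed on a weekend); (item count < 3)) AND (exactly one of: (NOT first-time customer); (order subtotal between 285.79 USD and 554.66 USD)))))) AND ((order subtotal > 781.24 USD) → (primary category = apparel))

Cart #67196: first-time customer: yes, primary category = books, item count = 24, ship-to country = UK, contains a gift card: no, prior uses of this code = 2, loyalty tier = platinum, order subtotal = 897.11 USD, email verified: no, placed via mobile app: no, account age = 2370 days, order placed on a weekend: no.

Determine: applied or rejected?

Rejected

Atomic conditions:
  email verified: no → false
  NOT contains a gift card: no → true
  account age < 1198 days: 2370 < 1198 is false
  NOT first-time customer: yes → false
  prior uses of this code < 3: 2 < 3 is true
  ship-to country = CA: UK == CA is false
  order subtotal between 337.03 USD and 357.53 USD: 897.11 in [337.03, 357.53] is false
  primary category ∈ {books, toys}: books is in the set → true
  placed via mobile app: no → false
  ship-to country ∈ {DE, UK}: UK is in the set → true
  loyalty tier = gold: platinum == gold is false
  order placed on a weekend: no → false
  item count < 3: 24 < 3 is false
  order subtotal between 285.79 USD and 554.66 USD: 897.11 in [285.79, 554.66] is false
  order subtotal > 781.24 USD: 897.11 > 781.24 is true
  primary category = apparel: books == apparel is false
Combine:
[1.1.1] false AND true = false
[1.1] NOT false = true
[1.2] false AND false = false
[1.3] true AND false = false
[1.4] false OR true = true
[1] true AND false AND false AND true = false
[2.1.1.1.1] false OR true OR false = true
[2.1.1.1.2] exactly-one(false, false) = false
[2.1.1.1.3] exactly-one(false, false) = false
[2.1.1.1] true AND false AND false = false
[2.1.1] NOT false = true
[2.1] NOT true = false
[2] NOT false = true
[3] true → false = false
[root] false AND true AND false = false
Overall: false → rejected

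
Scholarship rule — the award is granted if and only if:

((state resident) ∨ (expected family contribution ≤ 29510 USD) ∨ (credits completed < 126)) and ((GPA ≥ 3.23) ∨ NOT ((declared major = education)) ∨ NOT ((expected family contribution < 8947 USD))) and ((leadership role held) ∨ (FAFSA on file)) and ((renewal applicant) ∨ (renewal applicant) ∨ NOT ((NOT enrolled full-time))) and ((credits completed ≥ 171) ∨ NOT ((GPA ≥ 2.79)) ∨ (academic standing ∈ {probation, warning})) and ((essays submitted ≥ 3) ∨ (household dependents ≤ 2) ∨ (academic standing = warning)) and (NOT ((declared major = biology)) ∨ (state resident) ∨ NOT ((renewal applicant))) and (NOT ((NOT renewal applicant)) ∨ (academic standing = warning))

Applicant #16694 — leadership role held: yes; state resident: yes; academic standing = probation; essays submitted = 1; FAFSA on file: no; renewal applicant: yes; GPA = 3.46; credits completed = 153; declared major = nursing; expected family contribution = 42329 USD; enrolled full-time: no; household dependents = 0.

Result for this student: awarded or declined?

Atomic conditions:
  state resident: yes → true
  expected family contribution ≤ 29510 USD: 42329 ≤ 29510 is false
  credits completed < 126: 153 < 126 is false
  GPA ≥ 3.23: 3.46 ≥ 3.23 is true
  declared major = education: nursing == education is false
  expected family contribution < 8947 USD: 42329 < 8947 is false
  leadership role held: yes → true
  FAFSA on file: no → false
  renewal applicant: yes → true
  NOT enrolled full-time: no → true
  credits completed ≥ 171: 153 ≥ 171 is false
  GPA ≥ 2.79: 3.46 ≥ 2.79 is true
  academic standing ∈ {probation, warning}: probation is in the set → true
  essays submitted ≥ 3: 1 ≥ 3 is false
  household dependents ≤ 2: 0 ≤ 2 is true
  academic standing = warning: probation == warning is false
  declared major = biology: nursing == biology is false
  NOT renewal applicant: yes → false
Combine:
[1] true OR false OR false = true
[2.2] NOT false = true
[2.3] NOT false = true
[2] true OR true OR true = true
[3] true OR false = true
[4.3] NOT true = false
[4] true OR true OR false = true
[5.2] NOT true = false
[5] false OR false OR true = true
[6] false OR true OR false = true
[7.1] NOT false = true
[7.3] NOT true = false
[7] true OR true OR false = true
[8.1] NOT false = true
[8] true OR false = true
[root] true AND true AND true AND true AND true AND true AND true AND true = true
Overall: true → awarded

Awarded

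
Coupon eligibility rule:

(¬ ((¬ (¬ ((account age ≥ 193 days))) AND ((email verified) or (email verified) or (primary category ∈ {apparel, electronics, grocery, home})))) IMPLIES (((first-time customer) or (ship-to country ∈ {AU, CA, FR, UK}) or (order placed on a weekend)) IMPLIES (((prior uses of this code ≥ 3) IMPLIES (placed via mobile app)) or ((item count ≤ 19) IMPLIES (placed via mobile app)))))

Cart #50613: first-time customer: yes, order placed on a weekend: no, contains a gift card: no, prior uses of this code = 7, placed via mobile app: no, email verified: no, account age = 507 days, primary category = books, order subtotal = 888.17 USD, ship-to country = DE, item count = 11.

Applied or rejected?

Rejected

Atomic conditions:
  account age ≥ 193 days: 507 ≥ 193 is true
  email verified: no → false
  primary category ∈ {apparel, electronics, grocery, home}: books is not in the set → false
  first-time customer: yes → true
  ship-to country ∈ {AU, CA, FR, UK}: DE is not in the set → false
  order placed on a weekend: no → false
  prior uses of this code ≥ 3: 7 ≥ 3 is true
  placed via mobile app: no → false
  item count ≤ 19: 11 ≤ 19 is true
Combine:
[1.1.1.1] NOT true = false
[1.1.1] NOT false = true
[1.1.2] false OR false OR false = false
[1.1] true AND false = false
[1] NOT false = true
[2.1] true OR false OR false = true
[2.2.1] true → false = false
[2.2.2] true → false = false
[2.2] false OR false = false
[2] true → false = false
[root] true → false = false
Overall: false → rejected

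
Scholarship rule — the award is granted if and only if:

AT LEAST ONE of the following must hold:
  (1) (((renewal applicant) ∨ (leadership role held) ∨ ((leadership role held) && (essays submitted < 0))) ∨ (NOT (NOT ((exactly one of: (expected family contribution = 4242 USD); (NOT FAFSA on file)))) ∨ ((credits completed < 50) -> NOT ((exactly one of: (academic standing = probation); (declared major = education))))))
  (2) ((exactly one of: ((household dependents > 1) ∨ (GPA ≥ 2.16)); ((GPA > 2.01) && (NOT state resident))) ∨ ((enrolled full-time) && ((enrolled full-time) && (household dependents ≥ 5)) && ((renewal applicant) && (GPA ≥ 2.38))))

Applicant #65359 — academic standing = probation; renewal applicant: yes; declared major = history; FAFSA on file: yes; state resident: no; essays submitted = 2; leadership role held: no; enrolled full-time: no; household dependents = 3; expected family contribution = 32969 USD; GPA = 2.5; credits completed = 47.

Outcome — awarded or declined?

Atomic conditions:
  renewal applicant: yes → true
  leadership role held: no → false
  essays submitted < 0: 2 < 0 is false
  expected family contribution = 4242 USD: 32969 == 4242 is false
  NOT FAFSA on file: yes → false
  credits completed < 50: 47 < 50 is true
  academic standing = probation: probation == probation is true
  declared major = education: history == education is false
  household dependents > 1: 3 > 1 is true
  GPA ≥ 2.16: 2.5 ≥ 2.16 is true
  GPA > 2.01: 2.5 > 2.01 is true
  NOT state resident: no → true
  enrolled full-time: no → false
  household dependents ≥ 5: 3 ≥ 5 is false
  GPA ≥ 2.38: 2.5 ≥ 2.38 is true
Combine:
[1.1.3] false AND false = false
[1.1] true OR false OR false = true
[1.2.1.1.1] exactly-one(false, false) = false
[1.2.1.1] NOT false = true
[1.2.1] NOT true = false
[1.2.2.2.1] exactly-one(true, false) = true
[1.2.2.2] NOT true = false
[1.2.2] true → false = false
[1.2] false OR false = false
[1] true OR false = true
[2.1.1] true OR true = true
[2.1.2] true AND true = true
[2.1] exactly-one(true, true) = false
[2.2.2] false AND false = false
[2.2.3] true AND true = true
[2.2] false AND false AND true = false
[2] false OR false = false
[root] true OR false = true
Overall: true → awarded

Awarded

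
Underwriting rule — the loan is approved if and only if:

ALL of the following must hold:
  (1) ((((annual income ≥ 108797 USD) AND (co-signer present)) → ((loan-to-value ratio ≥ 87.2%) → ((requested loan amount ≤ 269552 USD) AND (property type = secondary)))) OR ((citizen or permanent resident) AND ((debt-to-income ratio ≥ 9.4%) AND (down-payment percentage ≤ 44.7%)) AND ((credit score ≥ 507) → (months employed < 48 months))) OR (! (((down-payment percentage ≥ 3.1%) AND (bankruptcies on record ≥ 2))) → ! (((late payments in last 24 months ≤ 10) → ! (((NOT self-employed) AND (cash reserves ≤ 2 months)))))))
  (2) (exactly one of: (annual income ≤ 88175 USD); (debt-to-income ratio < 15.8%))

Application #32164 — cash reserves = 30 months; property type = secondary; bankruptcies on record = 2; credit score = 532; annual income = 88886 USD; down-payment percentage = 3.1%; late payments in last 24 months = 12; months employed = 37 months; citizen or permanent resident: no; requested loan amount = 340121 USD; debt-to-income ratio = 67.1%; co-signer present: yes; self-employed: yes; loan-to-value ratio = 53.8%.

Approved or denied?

Denied

Atomic conditions:
  annual income ≥ 108797 USD: 88886 ≥ 108797 is false
  co-signer present: yes → true
  loan-to-value ratio ≥ 87.2%: 53.8 ≥ 87.2 is false
  requested loan amount ≤ 269552 USD: 340121 ≤ 269552 is false
  property type = secondary: secondary == secondary is true
  citizen or permanent resident: no → false
  debt-to-income ratio ≥ 9.4%: 67.1 ≥ 9.4 is true
  down-payment percentage ≤ 44.7%: 3.1 ≤ 44.7 is true
  credit score ≥ 507: 532 ≥ 507 is true
  months employed < 48 months: 37 < 48 is true
  down-payment percentage ≥ 3.1%: 3.1 ≥ 3.1 is true
  bankruptcies on record ≥ 2: 2 ≥ 2 is true
  late payments in last 24 months ≤ 10: 12 ≤ 10 is false
  NOT self-employed: yes → false
  cash reserves ≤ 2 months: 30 ≤ 2 is false
  annual income ≤ 88175 USD: 88886 ≤ 88175 is false
  debt-to-income ratio < 15.8%: 67.1 < 15.8 is false
Combine:
[1.1.1] false AND true = false
[1.1.2.2] false AND true = false
[1.1.2] false → false (antecedent false ⇒ implication holds) = true
[1.1] false → true (antecedent false ⇒ implication holds) = true
[1.2.2] true AND true = true
[1.2.3] true → true = true
[1.2] false AND true AND true = false
[1.3.1.1] true AND true = true
[1.3.1] NOT true = false
[1.3.2.1.2.1] false AND false = false
[1.3.2.1.2] NOT false = true
[1.3.2.1] false → true (antecedent false ⇒ implication holds) = true
[1.3.2] NOT true = false
[1.3] false → false (antecedent false ⇒ implication holds) = true
[1] true OR false OR true = true
[2] exactly-one(false, false) = false
[root] true AND false = false
Overall: false → denied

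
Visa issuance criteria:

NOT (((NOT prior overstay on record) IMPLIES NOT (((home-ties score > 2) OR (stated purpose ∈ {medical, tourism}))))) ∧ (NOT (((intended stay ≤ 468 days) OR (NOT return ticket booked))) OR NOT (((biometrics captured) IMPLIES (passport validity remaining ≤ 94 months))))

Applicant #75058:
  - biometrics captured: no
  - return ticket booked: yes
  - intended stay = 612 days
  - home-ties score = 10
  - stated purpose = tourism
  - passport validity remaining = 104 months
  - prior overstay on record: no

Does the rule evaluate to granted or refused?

Granted

Atomic conditions:
  NOT prior overstay on record: no → true
  home-ties score > 2: 10 > 2 is true
  stated purpose ∈ {medical, tourism}: tourism is in the set → true
  intended stay ≤ 468 days: 612 ≤ 468 is false
  NOT return ticket booked: yes → false
  biometrics captured: no → false
  passport validity remaining ≤ 94 months: 104 ≤ 94 is false
Combine:
[1.1.2.1] true OR true = true
[1.1.2] NOT true = false
[1.1] true → false = false
[1] NOT false = true
[2.1.1] false OR false = false
[2.1] NOT false = true
[2.2.1] false → false (antecedent false ⇒ implication holds) = true
[2.2] NOT true = false
[2] true OR false = true
[root] true AND true = true
Overall: true → granted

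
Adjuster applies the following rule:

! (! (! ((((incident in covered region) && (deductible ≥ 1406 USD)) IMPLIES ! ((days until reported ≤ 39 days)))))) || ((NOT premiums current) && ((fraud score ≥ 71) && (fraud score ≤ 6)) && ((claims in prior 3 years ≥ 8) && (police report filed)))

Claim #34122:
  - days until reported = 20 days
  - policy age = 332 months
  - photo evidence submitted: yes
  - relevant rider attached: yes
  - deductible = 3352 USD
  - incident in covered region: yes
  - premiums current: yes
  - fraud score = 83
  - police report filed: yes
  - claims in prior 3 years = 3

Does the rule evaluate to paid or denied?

Atomic conditions:
  incident in covered region: yes → true
  deductible ≥ 1406 USD: 3352 ≥ 1406 is true
  days until reported ≤ 39 days: 20 ≤ 39 is true
  NOT premiums current: yes → false
  fraud score ≥ 71: 83 ≥ 71 is true
  fraud score ≤ 6: 83 ≤ 6 is false
  claims in prior 3 years ≥ 8: 3 ≥ 8 is false
  police report filed: yes → true
Combine:
[1.1.1.1.1] true AND true = true
[1.1.1.1.2] NOT true = false
[1.1.1.1] true → false = false
[1.1.1] NOT false = true
[1.1] NOT true = false
[1] NOT false = true
[2.2] true AND false = false
[2.3] false AND true = false
[2] false AND false AND false = false
[root] true OR false = true
Overall: true → paid

Paid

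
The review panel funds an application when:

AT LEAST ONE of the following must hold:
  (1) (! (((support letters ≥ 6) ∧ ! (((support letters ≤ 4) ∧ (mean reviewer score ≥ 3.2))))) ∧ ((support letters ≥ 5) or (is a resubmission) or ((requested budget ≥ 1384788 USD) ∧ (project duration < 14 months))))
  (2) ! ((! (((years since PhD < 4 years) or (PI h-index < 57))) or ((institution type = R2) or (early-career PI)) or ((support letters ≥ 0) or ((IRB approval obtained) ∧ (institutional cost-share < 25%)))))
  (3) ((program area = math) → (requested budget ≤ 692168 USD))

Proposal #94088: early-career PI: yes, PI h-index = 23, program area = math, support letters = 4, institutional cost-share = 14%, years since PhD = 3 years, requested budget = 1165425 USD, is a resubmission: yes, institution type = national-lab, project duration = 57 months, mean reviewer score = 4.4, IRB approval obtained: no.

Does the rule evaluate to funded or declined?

Atomic conditions:
  support letters ≥ 6: 4 ≥ 6 is false
  support letters ≤ 4: 4 ≤ 4 is true
  mean reviewer score ≥ 3.2: 4.4 ≥ 3.2 is true
  support letters ≥ 5: 4 ≥ 5 is false
  is a resubmission: yes → true
  requested budget ≥ 1384788 USD: 1165425 ≥ 1384788 is false
  project duration < 14 months: 57 < 14 is false
  years since PhD < 4 years: 3 < 4 is true
  PI h-index < 57: 23 < 57 is true
  institution type = R2: national-lab == R2 is false
  early-career PI: yes → true
  support letters ≥ 0: 4 ≥ 0 is true
  IRB approval obtained: no → false
  institutional cost-share < 25%: 14 < 25 is true
  program area = math: math == math is true
  requested budget ≤ 692168 USD: 1165425 ≤ 692168 is false
Combine:
[1.1.1.2.1] true AND true = true
[1.1.1.2] NOT true = false
[1.1.1] false AND false = false
[1.1] NOT false = true
[1.2.3] false AND false = false
[1.2] false OR true OR false = true
[1] true AND true = true
[2.1.1.1] true OR true = true
[2.1.1] NOT true = false
[2.1.2] false OR true = true
[2.1.3.2] false AND true = false
[2.1.3] true OR false = true
[2.1] false OR true OR true = true
[2] NOT true = false
[3] true → false = false
[root] true OR false OR false = true
Overall: true → funded

Funded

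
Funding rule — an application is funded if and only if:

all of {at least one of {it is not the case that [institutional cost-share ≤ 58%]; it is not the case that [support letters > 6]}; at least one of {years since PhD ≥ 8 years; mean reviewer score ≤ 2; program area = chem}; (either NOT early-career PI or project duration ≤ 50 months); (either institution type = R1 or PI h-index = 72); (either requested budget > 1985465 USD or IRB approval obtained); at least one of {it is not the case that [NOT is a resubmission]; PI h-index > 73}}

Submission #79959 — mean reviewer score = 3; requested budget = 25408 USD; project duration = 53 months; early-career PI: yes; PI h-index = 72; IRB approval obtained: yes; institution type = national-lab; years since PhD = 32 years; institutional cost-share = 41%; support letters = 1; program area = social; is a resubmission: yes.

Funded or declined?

Atomic conditions:
  institutional cost-share ≤ 58%: 41 ≤ 58 is true
  support letters > 6: 1 > 6 is false
  years since PhD ≥ 8 years: 32 ≥ 8 is true
  mean reviewer score ≤ 2: 3 ≤ 2 is false
  program area = chem: social == chem is false
  NOT early-career PI: yes → false
  project duration ≤ 50 months: 53 ≤ 50 is false
  institution type = R1: national-lab == R1 is false
  PI h-index = 72: 72 == 72 is true
  requested budget > 1985465 USD: 25408 > 1985465 is false
  IRB approval obtained: yes → true
  NOT is a resubmission: yes → false
  PI h-index > 73: 72 > 73 is false
Combine:
[1.1] NOT true = false
[1.2] NOT false = true
[1] false OR true = true
[2] true OR false OR false = true
[3] false OR false = false
[4] false OR true = true
[5] false OR true = true
[6.1] NOT false = true
[6] true OR false = true
[root] true AND true AND false AND true AND true AND true = false
Overall: false → declined

Declined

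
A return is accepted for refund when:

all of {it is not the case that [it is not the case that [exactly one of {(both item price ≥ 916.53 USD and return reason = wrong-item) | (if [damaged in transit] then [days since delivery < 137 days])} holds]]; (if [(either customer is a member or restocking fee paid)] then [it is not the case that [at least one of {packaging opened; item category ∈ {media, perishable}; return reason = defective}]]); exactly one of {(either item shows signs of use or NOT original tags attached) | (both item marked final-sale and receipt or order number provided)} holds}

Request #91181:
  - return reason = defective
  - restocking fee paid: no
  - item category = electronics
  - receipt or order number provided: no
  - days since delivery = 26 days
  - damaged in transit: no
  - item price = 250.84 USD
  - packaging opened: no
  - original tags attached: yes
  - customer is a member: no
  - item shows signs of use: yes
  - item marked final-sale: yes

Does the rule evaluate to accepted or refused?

Atomic conditions:
  item price ≥ 916.53 USD: 250.84 ≥ 916.53 is false
  return reason = wrong-item: defective == wrong-item is false
  damaged in transit: no → false
  days since delivery < 137 days: 26 < 137 is true
  customer is a member: no → false
  restocking fee paid: no → false
  packaging opened: no → false
  item category ∈ {media, perishable}: electronics is not in the set → false
  return reason = defective: defective == defective is true
  item shows signs of use: yes → true
  NOT original tags attached: yes → false
  item marked final-sale: yes → true
  receipt or order number provided: no → false
Combine:
[1.1.1.1] false AND false = false
[1.1.1.2] false → true (antecedent false ⇒ implication holds) = true
[1.1.1] exactly-one(false, true) = true
[1.1] NOT true = false
[1] NOT false = true
[2.1] false OR false = false
[2.2.1] false OR false OR true = true
[2.2] NOT true = false
[2] false → false (antecedent false ⇒ implication holds) = true
[3.1] true OR false = true
[3.2] true AND false = false
[3] exactly-one(true, false) = true
[root] true AND true AND true = true
Overall: true → accepted

Accepted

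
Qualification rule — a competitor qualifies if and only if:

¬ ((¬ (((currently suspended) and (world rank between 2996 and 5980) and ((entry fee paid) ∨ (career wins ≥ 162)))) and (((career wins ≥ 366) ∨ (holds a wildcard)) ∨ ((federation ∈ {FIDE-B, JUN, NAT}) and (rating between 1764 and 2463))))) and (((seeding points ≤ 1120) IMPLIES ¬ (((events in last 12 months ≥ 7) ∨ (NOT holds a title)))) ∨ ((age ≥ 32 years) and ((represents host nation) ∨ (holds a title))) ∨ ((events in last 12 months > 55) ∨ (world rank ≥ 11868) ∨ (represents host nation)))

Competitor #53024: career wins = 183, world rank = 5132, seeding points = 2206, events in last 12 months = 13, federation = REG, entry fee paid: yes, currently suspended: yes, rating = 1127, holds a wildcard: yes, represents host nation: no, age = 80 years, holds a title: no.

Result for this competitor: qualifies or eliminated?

Qualifies

Atomic conditions:
  currently suspended: yes → true
  world rank between 2996 and 5980: 5132 in [2996, 5980] is true
  entry fee paid: yes → true
  career wins ≥ 162: 183 ≥ 162 is true
  career wins ≥ 366: 183 ≥ 366 is false
  holds a wildcard: yes → true
  federation ∈ {FIDE-B, JUN, NAT}: REG is not in the set → false
  rating between 1764 and 2463: 1127 in [1764, 2463] is false
  seeding points ≤ 1120: 2206 ≤ 1120 is false
  events in last 12 months ≥ 7: 13 ≥ 7 is true
  NOT holds a title: no → true
  age ≥ 32 years: 80 ≥ 32 is true
  represents host nation: no → false
  holds a title: no → false
  events in last 12 months > 55: 13 > 55 is false
  world rank ≥ 11868: 5132 ≥ 11868 is false
Combine:
[1.1.1.1.3] true OR true = true
[1.1.1.1] true AND true AND true = true
[1.1.1] NOT true = false
[1.1.2.1] false OR true = true
[1.1.2.2] false AND false = false
[1.1.2] true OR false = true
[1.1] false AND true = false
[1] NOT false = true
[2.1.2.1] true OR true = true
[2.1.2] NOT true = false
[2.1] false → false (antecedent false ⇒ implication holds) = true
[2.2.2] false OR false = false
[2.2] true AND false = false
[2.3] false OR false OR false = false
[2] true OR false OR false = true
[root] true AND true = true
Overall: true → qualifies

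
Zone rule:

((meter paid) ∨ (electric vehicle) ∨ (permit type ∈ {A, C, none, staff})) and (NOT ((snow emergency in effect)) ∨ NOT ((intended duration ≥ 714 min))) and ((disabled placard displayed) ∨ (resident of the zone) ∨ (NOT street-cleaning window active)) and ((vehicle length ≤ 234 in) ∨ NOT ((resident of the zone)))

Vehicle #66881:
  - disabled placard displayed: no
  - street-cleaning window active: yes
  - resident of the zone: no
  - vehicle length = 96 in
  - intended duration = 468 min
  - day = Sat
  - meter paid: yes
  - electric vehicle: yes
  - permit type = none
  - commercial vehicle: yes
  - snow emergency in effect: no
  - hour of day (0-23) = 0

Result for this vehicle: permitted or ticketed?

Atomic conditions:
  meter paid: yes → true
  electric vehicle: yes → true
  permit type ∈ {A, C, none, staff}: none is in the set → true
  snow emergency in effect: no → false
  intended duration ≥ 714 min: 468 ≥ 714 is false
  disabled placard displayed: no → false
  resident of the zone: no → false
  NOT street-cleaning window active: yes → false
  vehicle length ≤ 234 in: 96 ≤ 234 is true
Combine:
[1] true OR true OR true = true
[2.1] NOT false = true
[2.2] NOT false = true
[2] true OR true = true
[3] false OR false OR false = false
[4.2] NOT false = true
[4] true OR true = true
[root] true AND true AND false AND true = false
Overall: false → ticketed

Ticketed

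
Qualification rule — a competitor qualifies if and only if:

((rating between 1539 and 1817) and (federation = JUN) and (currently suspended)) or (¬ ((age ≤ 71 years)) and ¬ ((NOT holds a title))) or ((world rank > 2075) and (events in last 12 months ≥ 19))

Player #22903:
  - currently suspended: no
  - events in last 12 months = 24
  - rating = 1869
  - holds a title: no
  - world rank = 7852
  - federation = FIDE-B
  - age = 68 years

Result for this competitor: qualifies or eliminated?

Atomic conditions:
  rating between 1539 and 1817: 1869 in [1539, 1817] is false
  federation = JUN: FIDE-B == JUN is false
  currently suspended: no → false
  age ≤ 71 years: 68 ≤ 71 is true
  NOT holds a title: no → true
  world rank > 2075: 7852 > 2075 is true
  events in last 12 months ≥ 19: 24 ≥ 19 is true
Combine:
[1] false AND false AND false = false
[2.1] NOT true = false
[2.2] NOT true = false
[2] false AND false = false
[3] true AND true = true
[root] false OR false OR true = true
Overall: true → qualifies

Qualifies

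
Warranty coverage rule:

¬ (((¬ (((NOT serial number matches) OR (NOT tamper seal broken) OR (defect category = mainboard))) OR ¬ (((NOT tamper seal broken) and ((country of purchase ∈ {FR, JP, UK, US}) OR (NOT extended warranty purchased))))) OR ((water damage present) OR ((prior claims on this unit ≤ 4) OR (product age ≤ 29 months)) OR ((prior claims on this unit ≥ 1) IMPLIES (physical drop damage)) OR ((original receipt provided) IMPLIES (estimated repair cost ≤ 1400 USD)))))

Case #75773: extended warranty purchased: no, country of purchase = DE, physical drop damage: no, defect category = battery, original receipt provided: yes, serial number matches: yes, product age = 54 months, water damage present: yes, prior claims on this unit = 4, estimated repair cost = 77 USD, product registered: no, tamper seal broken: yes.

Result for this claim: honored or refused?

Atomic conditions:
  NOT serial number matches: yes → false
  NOT tamper seal broken: yes → false
  defect category = mainboard: battery == mainboard is false
  country of purchase ∈ {FR, JP, UK, US}: DE is not in the set → false
  NOT extended warranty purchased: no → true
  water damage present: yes → true
  prior claims on this unit ≤ 4: 4 ≤ 4 is true
  product age ≤ 29 months: 54 ≤ 29 is false
  prior claims on this unit ≥ 1: 4 ≥ 1 is true
  physical drop damage: no → false
  original receipt provided: yes → true
  estimated repair cost ≤ 1400 USD: 77 ≤ 1400 is true
Combine:
[1.1.1.1] false OR false OR false = false
[1.1.1] NOT false = true
[1.1.2.1.2] false OR true = true
[1.1.2.1] false AND true = false
[1.1.2] NOT false = true
[1.1] true OR true = true
[1.2.2] true OR false = true
[1.2.3] true → false = false
[1.2.4] true → true = true
[1.2] true OR true OR false OR true = true
[1] true OR true = true
[root] NOT true = false
Overall: false → refused

Refused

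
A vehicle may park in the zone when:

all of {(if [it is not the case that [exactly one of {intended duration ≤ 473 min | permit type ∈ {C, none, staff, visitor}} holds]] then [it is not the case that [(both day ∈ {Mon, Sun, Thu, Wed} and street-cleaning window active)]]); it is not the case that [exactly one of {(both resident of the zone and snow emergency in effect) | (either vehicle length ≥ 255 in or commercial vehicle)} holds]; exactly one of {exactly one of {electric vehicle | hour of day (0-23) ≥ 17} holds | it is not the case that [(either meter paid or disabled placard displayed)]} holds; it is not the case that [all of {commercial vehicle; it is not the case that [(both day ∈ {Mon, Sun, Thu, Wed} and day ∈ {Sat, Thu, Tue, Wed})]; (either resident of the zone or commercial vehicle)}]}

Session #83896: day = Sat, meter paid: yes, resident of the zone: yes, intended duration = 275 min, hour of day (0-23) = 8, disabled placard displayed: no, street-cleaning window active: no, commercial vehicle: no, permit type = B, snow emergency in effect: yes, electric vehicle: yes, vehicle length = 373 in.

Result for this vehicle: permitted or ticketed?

Permitted

Atomic conditions:
  intended duration ≤ 473 min: 275 ≤ 473 is true
  permit type ∈ {C, none, staff, visitor}: B is not in the set → false
  day ∈ {Mon, Sun, Thu, Wed}: Sat is not in the set → false
  street-cleaning window active: no → false
  resident of the zone: yes → true
  snow emergency in effect: yes → true
  vehicle length ≥ 255 in: 373 ≥ 255 is true
  commercial vehicle: no → false
  electric vehicle: yes → true
  hour of day (0-23) ≥ 17: 8 ≥ 17 is false
  meter paid: yes → true
  disabled placard displayed: no → false
  day ∈ {Sat, Thu, Tue, Wed}: Sat is in the set → true
Combine:
[1.1.1] exactly-one(true, false) = true
[1.1] NOT true = false
[1.2.1] false AND false = false
[1.2] NOT false = true
[1] false → true (antecedent false ⇒ implication holds) = true
[2.1.1] true AND true = true
[2.1.2] true OR false = true
[2.1] exactly-one(true, true) = false
[2] NOT false = true
[3.1] exactly-one(true, false) = true
[3.2.1] true OR false = true
[3.2] NOT true = false
[3] exactly-one(true, false) = true
[4.1.2.1] false AND true = false
[4.1.2] NOT false = true
[4.1.3] true OR false = true
[4.1] false AND true AND true = false
[4] NOT false = true
[root] true AND true AND true AND true = true
Overall: true → permitted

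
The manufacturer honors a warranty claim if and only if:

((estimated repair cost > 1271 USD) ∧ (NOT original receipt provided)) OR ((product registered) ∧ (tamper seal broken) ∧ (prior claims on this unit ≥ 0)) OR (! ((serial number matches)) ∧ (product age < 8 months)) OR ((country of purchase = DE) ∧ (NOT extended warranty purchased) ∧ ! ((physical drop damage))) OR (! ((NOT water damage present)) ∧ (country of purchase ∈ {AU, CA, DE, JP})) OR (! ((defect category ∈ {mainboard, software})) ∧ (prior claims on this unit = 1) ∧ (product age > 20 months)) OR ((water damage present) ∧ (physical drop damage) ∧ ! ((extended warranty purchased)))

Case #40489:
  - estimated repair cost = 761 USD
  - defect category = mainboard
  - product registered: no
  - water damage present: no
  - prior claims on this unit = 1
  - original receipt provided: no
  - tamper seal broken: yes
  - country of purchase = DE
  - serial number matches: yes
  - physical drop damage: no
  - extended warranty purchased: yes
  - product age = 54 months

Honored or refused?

Refused

Atomic conditions:
  estimated repair cost > 1271 USD: 761 > 1271 is false
  NOT original receipt provided: no → true
  product registered: no → false
  tamper seal broken: yes → true
  prior claims on this unit ≥ 0: 1 ≥ 0 is true
  serial number matches: yes → true
  product age < 8 months: 54 < 8 is false
  country of purchase = DE: DE == DE is true
  NOT extended warranty purchased: yes → false
  physical drop damage: no → false
  NOT water damage present: no → true
  country of purchase ∈ {AU, CA, DE, JP}: DE is in the set → true
  defect category ∈ {mainboard, software}: mainboard is in the set → true
  prior claims on this unit = 1: 1 == 1 is true
  product age > 20 months: 54 > 20 is true
  water damage present: no → false
  extended warranty purchased: yes → true
Combine:
[1] false AND true = false
[2] false AND true AND true = false
[3.1] NOT true = false
[3] false AND false = false
[4.3] NOT false = true
[4] true AND false AND true = false
[5.1] NOT true = false
[5] false AND true = false
[6.1] NOT true = false
[6] false AND true AND true = false
[7.3] NOT true = false
[7] false AND false AND false = false
[root] false OR false OR false OR false OR false OR false OR false = false
Overall: false → refused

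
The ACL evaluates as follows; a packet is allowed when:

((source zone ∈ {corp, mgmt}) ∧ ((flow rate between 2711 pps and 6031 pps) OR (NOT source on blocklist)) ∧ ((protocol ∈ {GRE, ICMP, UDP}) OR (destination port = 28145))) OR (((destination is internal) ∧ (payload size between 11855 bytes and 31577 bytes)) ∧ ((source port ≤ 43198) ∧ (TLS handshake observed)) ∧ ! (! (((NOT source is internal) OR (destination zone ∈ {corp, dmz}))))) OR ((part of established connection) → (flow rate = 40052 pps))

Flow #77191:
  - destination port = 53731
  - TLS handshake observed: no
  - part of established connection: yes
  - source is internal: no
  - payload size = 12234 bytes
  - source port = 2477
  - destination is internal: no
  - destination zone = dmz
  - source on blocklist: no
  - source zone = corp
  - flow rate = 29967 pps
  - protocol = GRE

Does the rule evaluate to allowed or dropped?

Allowed

Atomic conditions:
  source zone ∈ {corp, mgmt}: corp is in the set → true
  flow rate between 2711 pps and 6031 pps: 29967 in [2711, 6031] is false
  NOT source on blocklist: no → true
  protocol ∈ {GRE, ICMP, UDP}: GRE is in the set → true
  destination port = 28145: 53731 == 28145 is false
  destination is internal: no → false
  payload size between 11855 bytes and 31577 bytes: 12234 in [11855, 31577] is true
  source port ≤ 43198: 2477 ≤ 43198 is true
  TLS handshake observed: no → false
  NOT source is internal: no → true
  destination zone ∈ {corp, dmz}: dmz is in the set → true
  part of established connection: yes → true
  flow rate = 40052 pps: 29967 == 40052 is false
Combine:
[1.2] false OR true = true
[1.3] true OR false = true
[1] true AND true AND true = true
[2.1] false AND true = false
[2.2] true AND false = false
[2.3.1.1] true OR true = true
[2.3.1] NOT true = false
[2.3] NOT false = true
[2] false AND false AND true = false
[3] true → false = false
[root] true OR false OR false = true
Overall: true → allowed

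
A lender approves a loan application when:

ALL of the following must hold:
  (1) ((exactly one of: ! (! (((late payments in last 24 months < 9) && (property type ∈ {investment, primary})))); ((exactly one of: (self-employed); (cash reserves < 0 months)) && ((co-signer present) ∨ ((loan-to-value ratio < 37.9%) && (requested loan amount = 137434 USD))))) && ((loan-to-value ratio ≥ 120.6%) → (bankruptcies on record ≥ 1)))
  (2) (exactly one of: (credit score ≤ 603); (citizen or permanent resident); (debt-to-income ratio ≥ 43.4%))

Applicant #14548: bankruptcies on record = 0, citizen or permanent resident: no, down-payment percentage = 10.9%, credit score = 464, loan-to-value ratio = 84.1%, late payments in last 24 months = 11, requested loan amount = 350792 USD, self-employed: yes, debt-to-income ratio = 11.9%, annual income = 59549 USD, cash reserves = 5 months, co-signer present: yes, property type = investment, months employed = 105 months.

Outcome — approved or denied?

Atomic conditions:
  late payments in last 24 months < 9: 11 < 9 is false
  property type ∈ {investment, primary}: investment is in the set → true
  self-employed: yes → true
  cash reserves < 0 months: 5 < 0 is false
  co-signer present: yes → true
  loan-to-value ratio < 37.9%: 84.1 < 37.9 is false
  requested loan amount = 137434 USD: 350792 == 137434 is false
  loan-to-value ratio ≥ 120.6%: 84.1 ≥ 120.6 is false
  bankruptcies on record ≥ 1: 0 ≥ 1 is false
  credit score ≤ 603: 464 ≤ 603 is true
  citizen or permanent resident: no → false
  debt-to-income ratio ≥ 43.4%: 11.9 ≥ 43.4 is false
Combine:
[1.1.1.1.1] false AND true = false
[1.1.1.1] NOT false = true
[1.1.1] NOT true = false
[1.1.2.1] exactly-one(true, false) = true
[1.1.2.2.2] false AND false = false
[1.1.2.2] true OR false = true
[1.1.2] true AND true = true
[1.1] exactly-one(false, true) = true
[1.2] false → false (antecedent false ⇒ implication holds) = true
[1] true AND true = true
[2] exactly-one(true, false, false) = true
[root] true AND true = true
Overall: true → approved

Approved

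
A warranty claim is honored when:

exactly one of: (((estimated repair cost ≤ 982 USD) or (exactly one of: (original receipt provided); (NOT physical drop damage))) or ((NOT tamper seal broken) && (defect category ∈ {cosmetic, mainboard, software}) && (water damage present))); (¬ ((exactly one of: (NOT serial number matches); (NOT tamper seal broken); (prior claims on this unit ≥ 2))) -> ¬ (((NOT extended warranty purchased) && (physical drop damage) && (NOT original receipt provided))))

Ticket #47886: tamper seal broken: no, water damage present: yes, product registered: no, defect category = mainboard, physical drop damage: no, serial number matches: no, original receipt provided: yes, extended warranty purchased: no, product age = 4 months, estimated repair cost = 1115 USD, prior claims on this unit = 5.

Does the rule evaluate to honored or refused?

Atomic conditions:
  estimated repair cost ≤ 982 USD: 1115 ≤ 982 is false
  original receipt provided: yes → true
  NOT physical drop damage: no → true
  NOT tamper seal broken: no → true
  defect category ∈ {cosmetic, mainboard, software}: mainboard is in the set → true
  water damage present: yes → true
  NOT serial number matches: no → true
  prior claims on this unit ≥ 2: 5 ≥ 2 is true
  NOT extended warranty purchased: no → true
  physical drop damage: no → false
  NOT original receipt provided: yes → false
Combine:
[1.1.2] exactly-one(true, true) = false
[1.1] false OR false = false
[1.2] true AND true AND true = true
[1] false OR true = true
[2.1.1] exactly-one(true, true, true) = false
[2.1] NOT false = true
[2.2.1] true AND false AND false = false
[2.2] NOT false = true
[2] true → true = true
[root] exactly-one(true, true) = false
Overall: false → refused

Refused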